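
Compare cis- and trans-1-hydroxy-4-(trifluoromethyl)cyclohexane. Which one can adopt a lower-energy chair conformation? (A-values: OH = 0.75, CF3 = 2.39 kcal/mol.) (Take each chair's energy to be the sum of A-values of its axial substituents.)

trans

At 1,4 positions (parity opposite): cis → (a,e or e,a); trans → (e,e or a,a).
Best chair for cis: E = 0.75 kcal/mol; best chair for trans: E = 0.00 kcal/mol.
The trans isomer is lower by 0.75 kcal/mol.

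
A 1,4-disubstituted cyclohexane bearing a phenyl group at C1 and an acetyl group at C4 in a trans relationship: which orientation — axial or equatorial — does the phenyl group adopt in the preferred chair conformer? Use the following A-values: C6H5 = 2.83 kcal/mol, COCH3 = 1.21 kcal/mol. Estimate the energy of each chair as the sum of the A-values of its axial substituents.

C1 and C4 have opposite parity, so for the trans isomer the two substituents are e,e in one chair and a,a in the other.
Chair I (phenyl axial, acetyl axial): E = 4.04 kcal/mol.
Chair II (phenyl equatorial, acetyl equatorial): E = 0.00 kcal/mol.
Chair II is the more stable (lower-energy) conformer, and in that chair the phenyl group is equatorial.

equatorial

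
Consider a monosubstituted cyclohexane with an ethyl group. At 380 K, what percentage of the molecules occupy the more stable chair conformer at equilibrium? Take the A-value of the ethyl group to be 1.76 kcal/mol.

One chair has the ethyl group axial (E = 1.76 kcal/mol) and the other has it equatorial (E = 0).
ΔG = 1.76 kcal/mol between the two chairs.
K = exp(ΔG/RT) with R = 1.987×10⁻³ kcal mol⁻¹ K⁻¹ and T = 380 K gives K ≈ 10.3.
Fraction in the lower-energy chair = K/(K+1) = 91.1%.

91.1%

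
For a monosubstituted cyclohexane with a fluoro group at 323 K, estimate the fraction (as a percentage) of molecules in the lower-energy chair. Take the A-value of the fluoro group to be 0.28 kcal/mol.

60.7%

One chair has the fluoro group axial (E = 0.28 kcal/mol) and the other has it equatorial (E = 0).
ΔG = 0.28 kcal/mol between the two chairs.
K = exp(ΔG/RT) with R = 1.987×10⁻³ kcal mol⁻¹ K⁻¹ and T = 323 K gives K ≈ 1.55.
Fraction in the lower-energy chair = K/(K+1) = 60.7%.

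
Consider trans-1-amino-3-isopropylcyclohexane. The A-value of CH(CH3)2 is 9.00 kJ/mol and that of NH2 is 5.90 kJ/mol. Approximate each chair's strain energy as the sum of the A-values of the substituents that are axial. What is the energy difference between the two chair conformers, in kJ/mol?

C1 and C3 have the same parity, so for the trans isomer the two substituents are one axial and one equatorial in each chair.
Chair I (isopropyl axial, amino equatorial): E = 9.00 kJ/mol.
Chair II (isopropyl equatorial, amino axial): E = 5.90 kJ/mol.
ΔE = 9.00 − 5.90 = 3.10 kJ/mol; chair II is more stable.

3.10 kJ/mol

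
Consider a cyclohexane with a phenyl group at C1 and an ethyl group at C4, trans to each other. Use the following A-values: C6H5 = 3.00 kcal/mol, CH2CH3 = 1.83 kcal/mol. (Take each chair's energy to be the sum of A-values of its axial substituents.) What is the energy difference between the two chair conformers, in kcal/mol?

4.83 kcal/mol

C1 and C4 have opposite parity, so for the trans isomer the two substituents are e,e in one chair and a,a in the other.
Chair I (phenyl axial, ethyl axial): E = 4.83 kcal/mol.
Chair II (phenyl equatorial, ethyl equatorial): E = 0.00 kcal/mol.
ΔE = 4.83 − 0.00 = 4.83 kcal/mol; chair II is more stable.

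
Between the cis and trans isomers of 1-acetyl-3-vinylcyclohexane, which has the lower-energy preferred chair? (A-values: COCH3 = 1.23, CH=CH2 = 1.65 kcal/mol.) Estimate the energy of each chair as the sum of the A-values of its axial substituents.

At 1,3 positions (parity same): cis → (e,e or a,a); trans → (a,e or e,a).
Best chair for cis: E = 0.00 kcal/mol; best chair for trans: E = 1.23 kcal/mol.
The cis isomer is lower by 1.23 kcal/mol.

cis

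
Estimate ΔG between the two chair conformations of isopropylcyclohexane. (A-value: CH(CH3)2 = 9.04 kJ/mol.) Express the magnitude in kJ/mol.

9.04 kJ/mol

A monosubstituted cyclohexane has one chair with the isopropyl group axial (E = A = 9.04 kJ/mol) and one with it equatorial (E = 0).
ΔE = 9.04 − 0 = 9.04 kJ/mol.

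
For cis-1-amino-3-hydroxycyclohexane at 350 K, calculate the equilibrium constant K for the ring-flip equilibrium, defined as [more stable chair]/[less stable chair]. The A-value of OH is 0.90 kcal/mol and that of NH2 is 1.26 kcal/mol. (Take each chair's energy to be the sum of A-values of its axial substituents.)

K ≈ 22.3

C1 and C3 have the same parity, so for the cis isomer the two substituents are e,e in one chair and a,a in the other.
Chair I (hydroxyl axial, amino axial): E = 2.16 kcal/mol; chair II (hydroxyl equatorial, amino equatorial): E = 0.00 kcal/mol.
ΔG = 2.16 kcal/mol between the two chairs.
K = exp(ΔG/RT) with R = 1.987×10⁻³ kcal mol⁻¹ K⁻¹ and T = 350 K gives K ≈ 22.3.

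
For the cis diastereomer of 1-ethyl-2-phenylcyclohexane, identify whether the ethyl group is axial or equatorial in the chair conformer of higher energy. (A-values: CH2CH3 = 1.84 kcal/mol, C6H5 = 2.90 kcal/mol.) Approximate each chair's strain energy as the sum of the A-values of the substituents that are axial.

C1 and C2 have opposite parity, so for the cis isomer the two substituents are one axial and one equatorial in each chair.
Chair I (ethyl axial, phenyl equatorial): E = 1.84 kcal/mol.
Chair II (ethyl equatorial, phenyl axial): E = 2.90 kcal/mol.
Chair II is the less stable (higher-energy) conformer, and in that chair the ethyl group is equatorial.

equatorial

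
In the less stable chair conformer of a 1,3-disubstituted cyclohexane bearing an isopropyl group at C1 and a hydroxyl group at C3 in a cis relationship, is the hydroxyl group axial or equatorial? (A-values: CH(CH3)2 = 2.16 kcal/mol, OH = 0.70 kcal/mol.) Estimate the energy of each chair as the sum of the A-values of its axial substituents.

axial

C1 and C3 have the same parity, so for the cis isomer the two substituents are e,e in one chair and a,a in the other.
Chair I (isopropyl axial, hydroxyl axial): E = 2.86 kcal/mol.
Chair II (isopropyl equatorial, hydroxyl equatorial): E = 0.00 kcal/mol.
Chair I is the less stable (higher-energy) conformer, and in that chair the hydroxyl group is axial.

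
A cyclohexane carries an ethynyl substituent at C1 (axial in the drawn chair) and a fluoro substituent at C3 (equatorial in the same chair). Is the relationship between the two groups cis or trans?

C1 and C3 have the same parity, so their axial bonds point in the same direction.
With same-parity carbons, two substituents on the same face are both axial or both equatorial; opposite faces give one of each.
Here the groups are axial/equatorial → opposite face → trans.

trans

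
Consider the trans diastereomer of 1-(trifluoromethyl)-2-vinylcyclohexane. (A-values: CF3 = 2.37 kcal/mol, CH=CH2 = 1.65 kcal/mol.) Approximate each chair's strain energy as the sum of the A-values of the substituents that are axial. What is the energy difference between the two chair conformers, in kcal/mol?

C1 and C2 have opposite parity, so for the trans isomer the two substituents are e,e in one chair and a,a in the other.
Chair I (trifluoromethyl axial, vinyl axial): E = 4.02 kcal/mol.
Chair II (trifluoromethyl equatorial, vinyl equatorial): E = 0.00 kcal/mol.
ΔE = 4.02 − 0.00 = 4.02 kcal/mol; chair II is more stable.

4.02 kcal/mol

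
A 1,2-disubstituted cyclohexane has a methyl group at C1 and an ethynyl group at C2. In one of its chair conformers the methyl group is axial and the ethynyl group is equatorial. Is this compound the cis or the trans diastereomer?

C1 and C2 have opposite parity, so their axial bonds point in opposite directions.
With opposite-parity carbons, two substituents on the same face are one axial and one equatorial; opposite faces give both axial or both equatorial.
Here the groups are axial/equatorial → same face → cis.

cis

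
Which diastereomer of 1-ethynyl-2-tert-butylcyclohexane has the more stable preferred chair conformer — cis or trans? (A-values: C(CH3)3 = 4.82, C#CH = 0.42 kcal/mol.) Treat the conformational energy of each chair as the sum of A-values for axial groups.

At 1,2 positions (parity opposite): cis → (a,e or e,a); trans → (e,e or a,a).
Best chair for cis: E = 0.42 kcal/mol; best chair for trans: E = 0.00 kcal/mol.
The trans isomer is lower by 0.42 kcal/mol.

trans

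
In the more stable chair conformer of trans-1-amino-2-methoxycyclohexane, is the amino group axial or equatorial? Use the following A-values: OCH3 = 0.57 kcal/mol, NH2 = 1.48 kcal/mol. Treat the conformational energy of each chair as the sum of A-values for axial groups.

C1 and C2 have opposite parity, so for the trans isomer the two substituents are e,e in one chair and a,a in the other.
Chair I (methoxy axial, amino axial): E = 2.05 kcal/mol.
Chair II (methoxy equatorial, amino equatorial): E = 0.00 kcal/mol.
Chair II is the more stable (lower-energy) conformer, and in that chair the amino group is equatorial.

equatorial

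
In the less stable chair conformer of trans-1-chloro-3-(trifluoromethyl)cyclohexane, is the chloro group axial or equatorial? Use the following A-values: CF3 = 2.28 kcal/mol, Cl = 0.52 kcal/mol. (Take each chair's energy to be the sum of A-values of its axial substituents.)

equatorial

C1 and C3 have the same parity, so for the trans isomer the two substituents are one axial and one equatorial in each chair.
Chair I (trifluoromethyl axial, chloro equatorial): E = 2.28 kcal/mol.
Chair II (trifluoromethyl equatorial, chloro axial): E = 0.52 kcal/mol.
Chair I is the less stable (higher-energy) conformer, and in that chair the chloro group is equatorial.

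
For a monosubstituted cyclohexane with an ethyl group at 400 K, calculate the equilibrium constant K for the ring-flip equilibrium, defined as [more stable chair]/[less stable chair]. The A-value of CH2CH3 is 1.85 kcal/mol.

One chair has the ethyl group axial (E = 1.85 kcal/mol) and the other has it equatorial (E = 0).
ΔG = 1.85 kcal/mol between the two chairs.
K = exp(ΔG/RT) with R = 1.987×10⁻³ kcal mol⁻¹ K⁻¹ and T = 400 K gives K ≈ 10.3.

K ≈ 10.3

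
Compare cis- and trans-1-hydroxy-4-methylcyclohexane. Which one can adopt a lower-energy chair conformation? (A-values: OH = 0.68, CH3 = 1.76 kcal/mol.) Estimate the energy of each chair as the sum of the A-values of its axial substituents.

trans

At 1,4 positions (parity opposite): cis → (a,e or e,a); trans → (e,e or a,a).
Best chair for cis: E = 0.68 kcal/mol; best chair for trans: E = 0.00 kcal/mol.
The trans isomer is lower by 0.68 kcal/mol.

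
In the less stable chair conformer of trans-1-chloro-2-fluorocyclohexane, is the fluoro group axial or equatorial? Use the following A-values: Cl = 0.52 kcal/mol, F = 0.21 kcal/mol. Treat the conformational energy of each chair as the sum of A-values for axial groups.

axial

C1 and C2 have opposite parity, so for the trans isomer the two substituents are e,e in one chair and a,a in the other.
Chair I (chloro axial, fluoro axial): E = 0.73 kcal/mol.
Chair II (chloro equatorial, fluoro equatorial): E = 0.00 kcal/mol.
Chair I is the less stable (higher-energy) conformer, and in that chair the fluoro group is axial.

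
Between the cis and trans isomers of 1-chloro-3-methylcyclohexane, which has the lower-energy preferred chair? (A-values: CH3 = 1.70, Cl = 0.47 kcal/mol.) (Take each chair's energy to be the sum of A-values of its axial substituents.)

cis

At 1,3 positions (parity same): cis → (e,e or a,a); trans → (a,e or e,a).
Best chair for cis: E = 0.00 kcal/mol; best chair for trans: E = 0.47 kcal/mol.
The cis isomer is lower by 0.47 kcal/mol.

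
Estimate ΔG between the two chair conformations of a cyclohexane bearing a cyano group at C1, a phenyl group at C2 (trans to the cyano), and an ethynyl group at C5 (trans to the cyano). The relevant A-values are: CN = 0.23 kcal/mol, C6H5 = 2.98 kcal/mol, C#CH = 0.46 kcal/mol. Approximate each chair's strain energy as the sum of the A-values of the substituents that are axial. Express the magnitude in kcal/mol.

2.75 kcal/mol

Chair I (cyano axial, phenyl axial, ethynyl equatorial): E = 3.21 kcal/mol.
Chair II (cyano equatorial, phenyl equatorial, ethynyl axial): E = 0.46 kcal/mol.
ΔE = 3.21 − 0.46 = 2.75 kcal/mol; chair II is more stable.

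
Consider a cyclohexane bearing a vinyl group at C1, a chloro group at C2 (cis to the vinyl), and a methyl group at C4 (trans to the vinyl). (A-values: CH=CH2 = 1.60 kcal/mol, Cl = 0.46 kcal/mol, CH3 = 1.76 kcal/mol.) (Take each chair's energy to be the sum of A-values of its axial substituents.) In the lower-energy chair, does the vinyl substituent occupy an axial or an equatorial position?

equatorial

Chair I (vinyl axial, chloro equatorial, methyl axial): E = 3.36 kcal/mol.
Chair II (vinyl equatorial, chloro axial, methyl equatorial): E = 0.46 kcal/mol.
Chair II is the more stable (lower-energy) conformer, and in that chair the vinyl group is equatorial.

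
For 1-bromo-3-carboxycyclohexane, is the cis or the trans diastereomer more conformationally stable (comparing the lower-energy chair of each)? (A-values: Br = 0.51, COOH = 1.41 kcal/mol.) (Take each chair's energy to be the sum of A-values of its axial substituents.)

cis

At 1,3 positions (parity same): cis → (e,e or a,a); trans → (a,e or e,a).
Best chair for cis: E = 0.00 kcal/mol; best chair for trans: E = 0.51 kcal/mol.
The cis isomer is lower by 0.51 kcal/mol.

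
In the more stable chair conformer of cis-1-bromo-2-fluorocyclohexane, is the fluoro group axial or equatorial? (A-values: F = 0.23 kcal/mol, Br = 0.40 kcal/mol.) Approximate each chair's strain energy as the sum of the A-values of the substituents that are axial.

C1 and C2 have opposite parity, so for the cis isomer the two substituents are one axial and one equatorial in each chair.
Chair I (fluoro axial, bromo equatorial): E = 0.23 kcal/mol.
Chair II (fluoro equatorial, bromo axial): E = 0.40 kcal/mol.
Chair I is the more stable (lower-energy) conformer, and in that chair the fluoro group is axial.

axial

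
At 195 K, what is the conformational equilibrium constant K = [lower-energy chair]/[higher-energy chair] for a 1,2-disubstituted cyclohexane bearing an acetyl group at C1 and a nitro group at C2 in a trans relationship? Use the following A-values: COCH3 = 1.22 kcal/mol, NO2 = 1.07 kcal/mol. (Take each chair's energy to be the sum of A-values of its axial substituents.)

C1 and C2 have opposite parity, so for the trans isomer the two substituents are e,e in one chair and a,a in the other.
Chair I (acetyl axial, nitro axial): E = 2.29 kcal/mol; chair II (acetyl equatorial, nitro equatorial): E = 0.00 kcal/mol.
ΔG = 2.29 kcal/mol between the two chairs.
K = exp(ΔG/RT) with R = 1.987×10⁻³ kcal mol⁻¹ K⁻¹ and T = 195 K gives K ≈ 369.

K ≈ 369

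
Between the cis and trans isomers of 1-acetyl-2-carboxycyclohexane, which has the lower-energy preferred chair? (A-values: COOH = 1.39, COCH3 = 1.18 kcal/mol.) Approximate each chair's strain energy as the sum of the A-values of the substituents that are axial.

At 1,2 positions (parity opposite): cis → (a,e or e,a); trans → (e,e or a,a).
Best chair for cis: E = 1.18 kcal/mol; best chair for trans: E = 0.00 kcal/mol.
The trans isomer is lower by 1.18 kcal/mol.

trans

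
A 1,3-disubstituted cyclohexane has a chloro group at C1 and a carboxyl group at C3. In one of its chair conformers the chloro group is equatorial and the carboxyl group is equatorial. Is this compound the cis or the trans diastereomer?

cis

C1 and C3 have the same parity, so their axial bonds point in the same direction.
With same-parity carbons, two substituents on the same face are both axial or both equatorial; opposite faces give one of each.
Here the groups are equatorial/equatorial → same face → cis.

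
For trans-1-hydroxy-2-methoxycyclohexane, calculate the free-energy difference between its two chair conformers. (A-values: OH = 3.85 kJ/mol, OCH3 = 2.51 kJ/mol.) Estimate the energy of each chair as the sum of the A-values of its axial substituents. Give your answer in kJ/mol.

C1 and C2 have opposite parity, so for the trans isomer the two substituents are e,e in one chair and a,a in the other.
Chair I (hydroxyl axial, methoxy axial): E = 6.36 kJ/mol.
Chair II (hydroxyl equatorial, methoxy equatorial): E = 0.00 kJ/mol.
ΔE = 6.36 − 0.00 = 6.36 kJ/mol; chair II is more stable.

6.36 kJ/mol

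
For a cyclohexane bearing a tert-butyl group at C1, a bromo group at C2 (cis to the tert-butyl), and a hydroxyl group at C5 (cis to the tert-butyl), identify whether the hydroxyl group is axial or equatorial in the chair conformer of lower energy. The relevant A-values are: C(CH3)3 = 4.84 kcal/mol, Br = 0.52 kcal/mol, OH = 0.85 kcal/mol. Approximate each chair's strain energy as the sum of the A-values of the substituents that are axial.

Chair I (tert-butyl axial, bromo equatorial, hydroxyl axial): E = 5.69 kcal/mol.
Chair II (tert-butyl equatorial, bromo axial, hydroxyl equatorial): E = 0.52 kcal/mol.
Chair II is the more stable (lower-energy) conformer, and in that chair the hydroxyl group is equatorial.

equatorial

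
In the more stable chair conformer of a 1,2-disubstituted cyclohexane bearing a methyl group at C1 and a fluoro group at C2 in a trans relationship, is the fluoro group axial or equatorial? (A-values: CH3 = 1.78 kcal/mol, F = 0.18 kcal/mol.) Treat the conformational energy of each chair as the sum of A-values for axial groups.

C1 and C2 have opposite parity, so for the trans isomer the two substituents are e,e in one chair and a,a in the other.
Chair I (methyl axial, fluoro axial): E = 1.96 kcal/mol.
Chair II (methyl equatorial, fluoro equatorial): E = 0.00 kcal/mol.
Chair II is the more stable (lower-energy) conformer, and in that chair the fluoro group is equatorial.

equatorial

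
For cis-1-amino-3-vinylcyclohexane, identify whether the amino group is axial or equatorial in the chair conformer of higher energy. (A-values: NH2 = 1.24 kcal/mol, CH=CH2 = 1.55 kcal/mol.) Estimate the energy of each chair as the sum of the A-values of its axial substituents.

axial

C1 and C3 have the same parity, so for the cis isomer the two substituents are e,e in one chair and a,a in the other.
Chair I (amino axial, vinyl axial): E = 2.79 kcal/mol.
Chair II (amino equatorial, vinyl equatorial): E = 0.00 kcal/mol.
Chair I is the less stable (higher-energy) conformer, and in that chair the amino group is axial.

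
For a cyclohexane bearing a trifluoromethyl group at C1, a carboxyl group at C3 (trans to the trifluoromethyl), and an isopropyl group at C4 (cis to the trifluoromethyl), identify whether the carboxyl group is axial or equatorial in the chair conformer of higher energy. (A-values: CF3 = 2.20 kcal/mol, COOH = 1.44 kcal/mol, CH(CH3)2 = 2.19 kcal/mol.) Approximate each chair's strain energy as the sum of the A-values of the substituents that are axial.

axial

Chair I (trifluoromethyl axial, carboxyl equatorial, isopropyl equatorial): E = 2.20 kcal/mol.
Chair II (trifluoromethyl equatorial, carboxyl axial, isopropyl axial): E = 3.63 kcal/mol.
Chair II is the less stable (higher-energy) conformer, and in that chair the carboxyl group is axial.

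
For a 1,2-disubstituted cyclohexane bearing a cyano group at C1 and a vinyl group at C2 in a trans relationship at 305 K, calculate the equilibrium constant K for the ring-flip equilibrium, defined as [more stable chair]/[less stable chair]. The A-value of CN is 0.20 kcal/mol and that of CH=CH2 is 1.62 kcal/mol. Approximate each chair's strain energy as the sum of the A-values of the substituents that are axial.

C1 and C2 have opposite parity, so for the trans isomer the two substituents are e,e in one chair and a,a in the other.
Chair I (cyano axial, vinyl axial): E = 1.82 kcal/mol; chair II (cyano equatorial, vinyl equatorial): E = 0.00 kcal/mol.
ΔG = 1.82 kcal/mol between the two chairs.
K = exp(ΔG/RT) with R = 1.987×10⁻³ kcal mol⁻¹ K⁻¹ and T = 305 K gives K ≈ 20.1.

K ≈ 20.1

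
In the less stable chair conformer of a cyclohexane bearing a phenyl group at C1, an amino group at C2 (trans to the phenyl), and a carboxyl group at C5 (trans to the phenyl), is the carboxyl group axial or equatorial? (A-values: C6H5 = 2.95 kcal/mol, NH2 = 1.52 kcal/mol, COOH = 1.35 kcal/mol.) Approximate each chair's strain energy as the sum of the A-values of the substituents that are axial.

equatorial

Chair I (phenyl axial, amino axial, carboxyl equatorial): E = 4.47 kcal/mol.
Chair II (phenyl equatorial, amino equatorial, carboxyl axial): E = 1.35 kcal/mol.
Chair I is the less stable (higher-energy) conformer, and in that chair the carboxyl group is equatorial.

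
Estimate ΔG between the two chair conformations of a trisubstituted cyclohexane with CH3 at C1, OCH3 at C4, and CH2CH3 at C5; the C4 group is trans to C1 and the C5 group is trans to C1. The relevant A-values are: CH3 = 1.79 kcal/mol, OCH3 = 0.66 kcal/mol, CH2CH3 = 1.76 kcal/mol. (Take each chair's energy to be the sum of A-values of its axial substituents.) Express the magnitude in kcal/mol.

Chair I (methyl axial, methoxy axial, ethyl equatorial): E = 2.45 kcal/mol.
Chair II (methyl equatorial, methoxy equatorial, ethyl axial): E = 1.76 kcal/mol.
ΔE = 2.45 − 1.76 = 0.69 kcal/mol; chair II is more stable.

0.69 kcal/mol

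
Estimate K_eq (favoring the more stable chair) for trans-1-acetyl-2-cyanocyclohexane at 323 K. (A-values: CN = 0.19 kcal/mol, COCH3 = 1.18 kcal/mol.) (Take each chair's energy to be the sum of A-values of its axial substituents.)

C1 and C2 have opposite parity, so for the trans isomer the two substituents are e,e in one chair and a,a in the other.
Chair I (cyano axial, acetyl axial): E = 1.37 kcal/mol; chair II (cyano equatorial, acetyl equatorial): E = 0.00 kcal/mol.
ΔG = 1.37 kcal/mol between the two chairs.
K = exp(ΔG/RT) with R = 1.987×10⁻³ kcal mol⁻¹ K⁻¹ and T = 323 K gives K ≈ 8.45.

K ≈ 8.45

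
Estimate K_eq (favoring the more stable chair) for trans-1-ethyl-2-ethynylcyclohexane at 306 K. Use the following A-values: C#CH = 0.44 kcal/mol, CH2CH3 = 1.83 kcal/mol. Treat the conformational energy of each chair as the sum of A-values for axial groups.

C1 and C2 have opposite parity, so for the trans isomer the two substituents are e,e in one chair and a,a in the other.
Chair I (ethynyl axial, ethyl axial): E = 2.27 kcal/mol; chair II (ethynyl equatorial, ethyl equatorial): E = 0.00 kcal/mol.
ΔG = 2.27 kcal/mol between the two chairs.
K = exp(ΔG/RT) with R = 1.987×10⁻³ kcal mol⁻¹ K⁻¹ and T = 306 K gives K ≈ 41.8.

K ≈ 41.8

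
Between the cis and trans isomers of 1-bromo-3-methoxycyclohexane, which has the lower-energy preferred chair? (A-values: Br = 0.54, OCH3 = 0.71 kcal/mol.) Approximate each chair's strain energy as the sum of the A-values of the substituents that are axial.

At 1,3 positions (parity same): cis → (e,e or a,a); trans → (a,e or e,a).
Best chair for cis: E = 0.00 kcal/mol; best chair for trans: E = 0.54 kcal/mol.
The cis isomer is lower by 0.54 kcal/mol.

cis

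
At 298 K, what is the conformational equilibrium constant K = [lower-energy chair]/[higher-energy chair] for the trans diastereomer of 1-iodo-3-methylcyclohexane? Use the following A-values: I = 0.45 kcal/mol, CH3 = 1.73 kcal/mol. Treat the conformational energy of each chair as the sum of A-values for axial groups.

K ≈ 8.69

C1 and C3 have the same parity, so for the trans isomer the two substituents are one axial and one equatorial in each chair.
Chair I (iodo axial, methyl equatorial): E = 0.45 kcal/mol; chair II (iodo equatorial, methyl axial): E = 1.73 kcal/mol.
ΔG = 1.28 kcal/mol between the two chairs.
K = exp(ΔG/RT) with R = 1.987×10⁻³ kcal mol⁻¹ K⁻¹ and T = 298 K gives K ≈ 8.69.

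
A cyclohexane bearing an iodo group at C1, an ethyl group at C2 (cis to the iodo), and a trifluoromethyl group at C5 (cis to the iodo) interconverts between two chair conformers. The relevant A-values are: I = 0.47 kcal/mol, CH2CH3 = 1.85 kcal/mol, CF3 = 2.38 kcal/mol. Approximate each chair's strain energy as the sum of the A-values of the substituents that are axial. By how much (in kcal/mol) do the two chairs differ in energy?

1.00 kcal/mol

Chair I (iodo axial, ethyl equatorial, trifluoromethyl axial): E = 2.85 kcal/mol.
Chair II (iodo equatorial, ethyl axial, trifluoromethyl equatorial): E = 1.85 kcal/mol.
ΔE = 2.85 − 1.85 = 1.00 kcal/mol; chair II is more stable.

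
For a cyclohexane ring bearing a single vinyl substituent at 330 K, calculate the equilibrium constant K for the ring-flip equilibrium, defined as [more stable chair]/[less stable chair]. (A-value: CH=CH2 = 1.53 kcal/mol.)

K ≈ 10.3

One chair has the vinyl group axial (E = 1.53 kcal/mol) and the other has it equatorial (E = 0).
ΔG = 1.53 kcal/mol between the two chairs.
K = exp(ΔG/RT) with R = 1.987×10⁻³ kcal mol⁻¹ K⁻¹ and T = 330 K gives K ≈ 10.3.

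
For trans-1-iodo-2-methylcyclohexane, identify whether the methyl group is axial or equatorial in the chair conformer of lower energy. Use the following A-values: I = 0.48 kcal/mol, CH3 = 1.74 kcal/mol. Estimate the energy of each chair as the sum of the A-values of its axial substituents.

equatorial

C1 and C2 have opposite parity, so for the trans isomer the two substituents are e,e in one chair and a,a in the other.
Chair I (iodo axial, methyl axial): E = 2.22 kcal/mol.
Chair II (iodo equatorial, methyl equatorial): E = 0.00 kcal/mol.
Chair II is the more stable (lower-energy) conformer, and in that chair the methyl group is equatorial.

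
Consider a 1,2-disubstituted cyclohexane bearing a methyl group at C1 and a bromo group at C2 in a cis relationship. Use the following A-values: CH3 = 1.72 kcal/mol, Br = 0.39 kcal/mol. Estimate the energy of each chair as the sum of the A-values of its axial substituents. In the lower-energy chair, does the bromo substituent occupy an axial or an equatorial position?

axial

C1 and C2 have opposite parity, so for the cis isomer the two substituents are one axial and one equatorial in each chair.
Chair I (methyl axial, bromo equatorial): E = 1.72 kcal/mol.
Chair II (methyl equatorial, bromo axial): E = 0.39 kcal/mol.
Chair II is the more stable (lower-energy) conformer, and in that chair the bromo group is axial.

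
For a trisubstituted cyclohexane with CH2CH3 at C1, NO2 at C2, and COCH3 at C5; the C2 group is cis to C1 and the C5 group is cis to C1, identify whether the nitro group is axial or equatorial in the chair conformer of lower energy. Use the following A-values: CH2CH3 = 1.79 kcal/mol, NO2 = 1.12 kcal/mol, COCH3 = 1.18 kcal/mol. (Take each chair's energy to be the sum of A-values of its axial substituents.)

axial

Chair I (ethyl axial, nitro equatorial, acetyl axial): E = 2.97 kcal/mol.
Chair II (ethyl equatorial, nitro axial, acetyl equatorial): E = 1.12 kcal/mol.
Chair II is the more stable (lower-energy) conformer, and in that chair the nitro group is axial.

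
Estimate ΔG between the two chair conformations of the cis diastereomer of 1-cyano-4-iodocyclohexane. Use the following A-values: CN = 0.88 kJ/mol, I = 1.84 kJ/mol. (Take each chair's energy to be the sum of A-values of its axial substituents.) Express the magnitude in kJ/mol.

C1 and C4 have opposite parity, so for the cis isomer the two substituents are one axial and one equatorial in each chair.
Chair I (cyano axial, iodo equatorial): E = 0.88 kJ/mol.
Chair II (cyano equatorial, iodo axial): E = 1.84 kJ/mol.
ΔE = 1.84 − 0.88 = 0.96 kJ/mol; chair I is more stable.

0.96 kJ/mol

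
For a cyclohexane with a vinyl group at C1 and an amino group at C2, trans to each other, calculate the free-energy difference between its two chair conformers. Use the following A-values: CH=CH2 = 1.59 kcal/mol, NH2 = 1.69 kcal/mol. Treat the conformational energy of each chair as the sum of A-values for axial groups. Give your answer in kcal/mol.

3.28 kcal/mol

C1 and C2 have opposite parity, so for the trans isomer the two substituents are e,e in one chair and a,a in the other.
Chair I (vinyl axial, amino axial): E = 3.28 kcal/mol.
Chair II (vinyl equatorial, amino equatorial): E = 0.00 kcal/mol.
ΔE = 3.28 − 0.00 = 3.28 kcal/mol; chair II is more stable.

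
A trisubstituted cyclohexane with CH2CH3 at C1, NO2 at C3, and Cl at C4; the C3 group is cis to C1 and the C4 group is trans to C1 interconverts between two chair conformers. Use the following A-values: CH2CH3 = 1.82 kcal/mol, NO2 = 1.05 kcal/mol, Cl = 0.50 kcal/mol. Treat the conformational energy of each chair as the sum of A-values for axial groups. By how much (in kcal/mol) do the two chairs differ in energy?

Chair I (ethyl axial, nitro axial, chloro axial): E = 3.37 kcal/mol.
Chair II (ethyl equatorial, nitro equatorial, chloro equatorial): E = 0.00 kcal/mol.
ΔE = 3.37 − 0.00 = 3.37 kcal/mol; chair II is more stable.

3.37 kcal/mol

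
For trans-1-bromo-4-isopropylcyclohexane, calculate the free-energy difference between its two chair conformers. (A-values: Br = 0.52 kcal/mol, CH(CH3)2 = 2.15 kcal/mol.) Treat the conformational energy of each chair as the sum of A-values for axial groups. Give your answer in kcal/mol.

2.67 kcal/mol

C1 and C4 have opposite parity, so for the trans isomer the two substituents are e,e in one chair and a,a in the other.
Chair I (bromo axial, isopropyl axial): E = 2.67 kcal/mol.
Chair II (bromo equatorial, isopropyl equatorial): E = 0.00 kcal/mol.
ΔE = 2.67 − 0.00 = 2.67 kcal/mol; chair II is more stable.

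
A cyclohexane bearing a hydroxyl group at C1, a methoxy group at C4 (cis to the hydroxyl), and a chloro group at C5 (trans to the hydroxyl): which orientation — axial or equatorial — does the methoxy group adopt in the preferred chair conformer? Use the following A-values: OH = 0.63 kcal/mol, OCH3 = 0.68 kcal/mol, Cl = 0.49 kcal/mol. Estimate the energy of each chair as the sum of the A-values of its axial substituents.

Chair I (hydroxyl axial, methoxy equatorial, chloro equatorial): E = 0.63 kcal/mol.
Chair II (hydroxyl equatorial, methoxy axial, chloro axial): E = 1.17 kcal/mol.
Chair I is the more stable (lower-energy) conformer, and in that chair the methoxy group is equatorial.

equatorial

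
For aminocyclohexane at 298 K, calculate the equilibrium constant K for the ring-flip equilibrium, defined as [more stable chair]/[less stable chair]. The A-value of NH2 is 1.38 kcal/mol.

One chair has the amino group axial (E = 1.38 kcal/mol) and the other has it equatorial (E = 0).
ΔG = 1.38 kcal/mol between the two chairs.
K = exp(ΔG/RT) with R = 1.987×10⁻³ kcal mol⁻¹ K⁻¹ and T = 298 K gives K ≈ 10.3.

K ≈ 10.3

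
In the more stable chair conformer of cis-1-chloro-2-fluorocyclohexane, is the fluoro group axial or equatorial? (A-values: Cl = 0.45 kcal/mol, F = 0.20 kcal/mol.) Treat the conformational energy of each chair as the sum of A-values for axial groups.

axial

C1 and C2 have opposite parity, so for the cis isomer the two substituents are one axial and one equatorial in each chair.
Chair I (chloro axial, fluoro equatorial): E = 0.45 kcal/mol.
Chair II (chloro equatorial, fluoro axial): E = 0.20 kcal/mol.
Chair II is the more stable (lower-energy) conformer, and in that chair the fluoro group is axial.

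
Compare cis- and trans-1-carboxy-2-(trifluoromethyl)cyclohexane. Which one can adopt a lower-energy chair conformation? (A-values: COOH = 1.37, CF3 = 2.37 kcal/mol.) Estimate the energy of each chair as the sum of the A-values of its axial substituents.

At 1,2 positions (parity opposite): cis → (a,e or e,a); trans → (e,e or a,a).
Best chair for cis: E = 1.37 kcal/mol; best chair for trans: E = 0.00 kcal/mol.
The trans isomer is lower by 1.37 kcal/mol.

trans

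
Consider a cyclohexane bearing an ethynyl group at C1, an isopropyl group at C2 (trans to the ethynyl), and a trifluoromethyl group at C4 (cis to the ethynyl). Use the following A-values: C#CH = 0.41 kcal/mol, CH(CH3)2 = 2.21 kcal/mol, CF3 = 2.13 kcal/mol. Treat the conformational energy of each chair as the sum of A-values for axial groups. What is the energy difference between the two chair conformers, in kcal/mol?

0.49 kcal/mol

Chair I (ethynyl axial, isopropyl axial, trifluoromethyl equatorial): E = 2.62 kcal/mol.
Chair II (ethynyl equatorial, isopropyl equatorial, trifluoromethyl axial): E = 2.13 kcal/mol.
ΔE = 2.62 − 2.13 = 0.49 kcal/mol; chair II is more stable.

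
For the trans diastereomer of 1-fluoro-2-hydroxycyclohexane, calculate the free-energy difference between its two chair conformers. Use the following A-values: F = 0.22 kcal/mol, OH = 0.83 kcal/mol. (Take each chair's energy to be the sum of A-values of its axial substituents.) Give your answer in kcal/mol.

C1 and C2 have opposite parity, so for the trans isomer the two substituents are e,e in one chair and a,a in the other.
Chair I (fluoro axial, hydroxyl axial): E = 1.05 kcal/mol.
Chair II (fluoro equatorial, hydroxyl equatorial): E = 0.00 kcal/mol.
ΔE = 1.05 − 0.00 = 1.05 kcal/mol; chair II is more stable.

1.05 kcal/mol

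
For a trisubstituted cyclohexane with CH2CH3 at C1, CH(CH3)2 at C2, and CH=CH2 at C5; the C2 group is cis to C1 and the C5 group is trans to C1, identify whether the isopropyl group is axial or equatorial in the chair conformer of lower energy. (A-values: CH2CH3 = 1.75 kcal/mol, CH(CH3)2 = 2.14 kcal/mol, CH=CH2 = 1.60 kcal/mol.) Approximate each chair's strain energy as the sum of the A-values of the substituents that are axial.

equatorial

Chair I (ethyl axial, isopropyl equatorial, vinyl equatorial): E = 1.75 kcal/mol.
Chair II (ethyl equatorial, isopropyl axial, vinyl axial): E = 3.74 kcal/mol.
Chair I is the more stable (lower-energy) conformer, and in that chair the isopropyl group is equatorial.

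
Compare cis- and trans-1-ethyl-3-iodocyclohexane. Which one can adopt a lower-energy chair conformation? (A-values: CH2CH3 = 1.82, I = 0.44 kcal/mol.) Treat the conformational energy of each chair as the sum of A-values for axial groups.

cis

At 1,3 positions (parity same): cis → (e,e or a,a); trans → (a,e or e,a).
Best chair for cis: E = 0.00 kcal/mol; best chair for trans: E = 0.44 kcal/mol.
The cis isomer is lower by 0.44 kcal/mol.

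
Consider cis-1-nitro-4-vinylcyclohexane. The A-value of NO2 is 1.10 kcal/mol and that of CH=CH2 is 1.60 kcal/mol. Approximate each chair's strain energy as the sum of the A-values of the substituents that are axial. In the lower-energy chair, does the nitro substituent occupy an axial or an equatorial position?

C1 and C4 have opposite parity, so for the cis isomer the two substituents are one axial and one equatorial in each chair.
Chair I (nitro axial, vinyl equatorial): E = 1.10 kcal/mol.
Chair II (nitro equatorial, vinyl axial): E = 1.60 kcal/mol.
Chair I is the more stable (lower-energy) conformer, and in that chair the nitro group is axial.

axial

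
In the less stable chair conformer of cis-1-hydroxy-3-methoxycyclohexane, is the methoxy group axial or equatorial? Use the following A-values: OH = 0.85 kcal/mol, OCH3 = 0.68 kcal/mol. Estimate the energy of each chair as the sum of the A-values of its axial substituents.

axial

C1 and C3 have the same parity, so for the cis isomer the two substituents are e,e in one chair and a,a in the other.
Chair I (hydroxyl axial, methoxy axial): E = 1.53 kcal/mol.
Chair II (hydroxyl equatorial, methoxy equatorial): E = 0.00 kcal/mol.
Chair I is the less stable (higher-energy) conformer, and in that chair the methoxy group is axial.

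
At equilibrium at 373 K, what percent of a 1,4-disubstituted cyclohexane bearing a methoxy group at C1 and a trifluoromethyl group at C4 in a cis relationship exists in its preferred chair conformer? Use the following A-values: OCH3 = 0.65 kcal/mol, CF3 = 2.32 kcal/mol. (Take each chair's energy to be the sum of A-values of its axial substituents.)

90.5%

C1 and C4 have opposite parity, so for the cis isomer the two substituents are one axial and one equatorial in each chair.
Chair I (methoxy axial, trifluoromethyl equatorial): E = 0.65 kcal/mol; chair II (methoxy equatorial, trifluoromethyl axial): E = 2.32 kcal/mol.
ΔG = 1.67 kcal/mol between the two chairs.
K = exp(ΔG/RT) with R = 1.987×10⁻³ kcal mol⁻¹ K⁻¹ and T = 373 K gives K ≈ 9.52.
Fraction in the lower-energy chair = K/(K+1) = 90.5%.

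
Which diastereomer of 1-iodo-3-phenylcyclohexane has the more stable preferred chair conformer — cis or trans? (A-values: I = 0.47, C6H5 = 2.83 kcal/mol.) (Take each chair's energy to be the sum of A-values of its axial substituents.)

At 1,3 positions (parity same): cis → (e,e or a,a); trans → (a,e or e,a).
Best chair for cis: E = 0.00 kcal/mol; best chair for trans: E = 0.47 kcal/mol.
The cis isomer is lower by 0.47 kcal/mol.

cis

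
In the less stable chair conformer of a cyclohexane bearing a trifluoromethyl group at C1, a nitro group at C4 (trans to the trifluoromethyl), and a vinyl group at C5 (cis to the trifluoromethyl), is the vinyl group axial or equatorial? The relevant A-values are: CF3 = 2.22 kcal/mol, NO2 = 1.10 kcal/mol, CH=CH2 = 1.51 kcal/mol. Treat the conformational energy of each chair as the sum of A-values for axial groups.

Chair I (trifluoromethyl axial, nitro axial, vinyl axial): E = 4.83 kcal/mol.
Chair II (trifluoromethyl equatorial, nitro equatorial, vinyl equatorial): E = 0.00 kcal/mol.
Chair I is the less stable (higher-energy) conformer, and in that chair the vinyl group is axial.

axial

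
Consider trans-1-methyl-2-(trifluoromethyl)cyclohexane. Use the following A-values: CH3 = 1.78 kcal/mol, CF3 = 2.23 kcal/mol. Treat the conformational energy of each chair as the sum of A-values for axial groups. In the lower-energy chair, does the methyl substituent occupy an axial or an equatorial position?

C1 and C2 have opposite parity, so for the trans isomer the two substituents are e,e in one chair and a,a in the other.
Chair I (methyl axial, trifluoromethyl axial): E = 4.01 kcal/mol.
Chair II (methyl equatorial, trifluoromethyl equatorial): E = 0.00 kcal/mol.
Chair II is the more stable (lower-energy) conformer, and in that chair the methyl group is equatorial.

equatorial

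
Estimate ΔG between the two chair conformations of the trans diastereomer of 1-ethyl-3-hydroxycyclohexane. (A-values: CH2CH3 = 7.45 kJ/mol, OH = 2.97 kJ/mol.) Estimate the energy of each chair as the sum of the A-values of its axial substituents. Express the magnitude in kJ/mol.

C1 and C3 have the same parity, so for the trans isomer the two substituents are one axial and one equatorial in each chair.
Chair I (ethyl axial, hydroxyl equatorial): E = 7.45 kJ/mol.
Chair II (ethyl equatorial, hydroxyl axial): E = 2.97 kJ/mol.
ΔE = 7.45 − 2.97 = 4.48 kJ/mol; chair II is more stable.

4.48 kJ/mol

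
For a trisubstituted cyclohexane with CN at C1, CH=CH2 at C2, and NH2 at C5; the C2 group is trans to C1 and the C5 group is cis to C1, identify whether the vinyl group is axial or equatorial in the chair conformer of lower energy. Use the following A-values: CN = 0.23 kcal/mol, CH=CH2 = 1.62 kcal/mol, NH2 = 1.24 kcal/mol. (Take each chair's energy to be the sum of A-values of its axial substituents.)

equatorial

Chair I (cyano axial, vinyl axial, amino axial): E = 3.09 kcal/mol.
Chair II (cyano equatorial, vinyl equatorial, amino equatorial): E = 0.00 kcal/mol.
Chair II is the more stable (lower-energy) conformer, and in that chair the vinyl group is equatorial.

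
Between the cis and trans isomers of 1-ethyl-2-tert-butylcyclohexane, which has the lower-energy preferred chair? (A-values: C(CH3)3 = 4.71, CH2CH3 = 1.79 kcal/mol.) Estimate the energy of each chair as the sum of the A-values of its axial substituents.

trans

At 1,2 positions (parity opposite): cis → (a,e or e,a); trans → (e,e or a,a).
Best chair for cis: E = 1.79 kcal/mol; best chair for trans: E = 0.00 kcal/mol.
The trans isomer is lower by 1.79 kcal/mol.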